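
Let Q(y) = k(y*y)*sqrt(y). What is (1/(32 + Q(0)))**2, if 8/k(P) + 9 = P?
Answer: 1/1024 ≈ 0.00097656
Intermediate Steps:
k(P) = 8/(-9 + P)
Q(y) = 8*sqrt(y)/(-9 + y**2) (Q(y) = (8/(-9 + y*y))*sqrt(y) = (8/(-9 + y**2))*sqrt(y) = 8*sqrt(y)/(-9 + y**2))
(1/(32 + Q(0)))**2 = (1/(32 + 8*sqrt(0)/(-9 + 0**2)))**2 = (1/(32 + 8*0/(-9 + 0)))**2 = (1/(32 + 8*0/(-9)))**2 = (1/(32 + 8*0*(-1/9)))**2 = (1/(32 + 0))**2 = (1/32)**2 = 1/1024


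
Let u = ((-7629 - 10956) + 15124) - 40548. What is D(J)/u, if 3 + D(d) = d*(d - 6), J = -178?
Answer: -32749/44009 ≈ -0.74414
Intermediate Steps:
D(d) = -3 + d*(-6 + d) (D(d) = -3 + d*(d - 6) = -3 + d*(-6 + d))
u = -44009 (u = (-18585 + 15124) - 40548 = -3461 - 40548 = -44009)
D(J)/u = (-3 + (-178)² - 6*(-178))/(-44009) = (-3 + 31684 + 1068)*(-1/44009) = 32749*(-1/44009) = -32749/44009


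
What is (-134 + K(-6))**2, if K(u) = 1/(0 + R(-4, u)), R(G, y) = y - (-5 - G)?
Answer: 450241/25 ≈ 18010.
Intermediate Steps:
R(G, y) = 5 + G + y (R(G, y) = y + (5 + G) = 5 + G + y)
K(u) = 1/(1 + u) (K(u) = 1/(0 + (5 - 4 + u)) = 1/(0 + (1 + u)) = 1/(1 + u))
(-134 + K(-6))**2 = (-134 + 1/(1 - 6))**2 = (-134 + 1/(-5))**2 = (-134 - 1/5)**2 = (-671/5)**2 = 450241/25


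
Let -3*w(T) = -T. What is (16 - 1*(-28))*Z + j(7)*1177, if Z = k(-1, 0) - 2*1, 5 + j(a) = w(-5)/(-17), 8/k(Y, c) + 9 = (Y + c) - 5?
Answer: -1499674/255 ≈ -5881.1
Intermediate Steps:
k(Y, c) = 8/(-14 + Y + c) (k(Y, c) = 8/(-9 + ((Y + c) - 5)) = 8/(-9 + (-5 + Y + c)) = 8/(-14 + Y + c))
w(T) = T/3 (w(T) = -(-1)*T/3 = T/3)
j(a) = -250/51 (j(a) = -5 + ((⅓)*(-5))/(-17) = -5 - 5/3*(-1/17) = -5 + 5/51 = -250/51)
Z = -38/15 (Z = 8/(-14 - 1 + 0) - 2*1 = 8/(-15) - 2 = 8*(-1/15) - 2 = -8/15 - 2 = -38/15 ≈ -2.5333)
(16 - 1*(-28))*Z + j(7)*1177 = (16 - 1*(-28))*(-38/15) - 250/51*1177 = (16 + 28)*(-38/15) - 294250/51 = 44*(-38/15) - 294250/51 = -1672/15 - 294250/51 = -1499674/255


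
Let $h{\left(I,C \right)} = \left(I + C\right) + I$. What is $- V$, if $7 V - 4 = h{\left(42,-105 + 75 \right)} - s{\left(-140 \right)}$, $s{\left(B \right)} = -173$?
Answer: $-33$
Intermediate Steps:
$h{\left(I,C \right)} = C + 2 I$ ($h{\left(I,C \right)} = \left(C + I\right) + I = C + 2 I$)
$V = 33$ ($V = \frac{4}{7} + \frac{\left(\left(-105 + 75\right) + 2 \cdot 42\right) - -173}{7} = \frac{4}{7} + \frac{\left(-30 + 84\right) + 173}{7} = \frac{4}{7} + \frac{54 + 173}{7} = \frac{4}{7} + \frac{1}{7} \cdot 227 = \frac{4}{7} + \frac{227}{7} = 33$)
$- V = \left(-1\right) 33 = -33$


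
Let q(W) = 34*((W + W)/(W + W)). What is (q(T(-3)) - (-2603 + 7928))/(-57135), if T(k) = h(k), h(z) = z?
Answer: 407/4395 ≈ 0.092605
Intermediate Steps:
T(k) = k
q(W) = 34 (q(W) = 34*((2*W)/((2*W))) = 34*((2*W)*(1/(2*W))) = 34*1 = 34)
(q(T(-3)) - (-2603 + 7928))/(-57135) = (34 - (-2603 + 7928))/(-57135) = (34 - 1*5325)*(-1/57135) = (34 - 5325)*(-1/57135) = -5291*(-1/57135) = 407/4395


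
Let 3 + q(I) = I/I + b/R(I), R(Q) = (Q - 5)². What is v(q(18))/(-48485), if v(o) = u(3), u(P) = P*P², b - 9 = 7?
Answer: -27/48485 ≈ -0.00055687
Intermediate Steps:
b = 16 (b = 9 + 7 = 16)
R(Q) = (-5 + Q)²
q(I) = -2 + 16/(-5 + I)² (q(I) = -3 + (I/I + 16/((-5 + I)²)) = -3 + (1 + 16/(-5 + I)²) = -2 + 16/(-5 + I)²)
u(P) = P³
v(o) = 27 (v(o) = 3³ = 27)
v(q(18))/(-48485) = 27/(-48485) = 27*(-1/48485) = -27/48485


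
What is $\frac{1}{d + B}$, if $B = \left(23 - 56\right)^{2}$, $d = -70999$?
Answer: $- \frac{1}{69910} \approx -1.4304 \cdot 10^{-5}$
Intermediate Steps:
$B = 1089$ ($B = \left(-33\right)^{2} = 1089$)
$\frac{1}{d + B} = \frac{1}{-70999 + 1089} = \frac{1}{-69910} = - \frac{1}{69910}$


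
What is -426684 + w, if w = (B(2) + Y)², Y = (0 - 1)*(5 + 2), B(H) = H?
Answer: -426659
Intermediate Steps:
Y = -7 (Y = -1*7 = -7)
w = 25 (w = (2 - 7)² = (-5)² = 25)
-426684 + w = -426684 + 25 = -426659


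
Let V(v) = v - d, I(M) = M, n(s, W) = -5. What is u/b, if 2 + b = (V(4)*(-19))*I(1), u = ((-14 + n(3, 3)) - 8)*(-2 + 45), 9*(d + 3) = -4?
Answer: 10449/1291 ≈ 8.0937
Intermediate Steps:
d = -31/9 (d = -3 + (1/9)*(-4) = -3 - 4/9 = -31/9 ≈ -3.4444)
V(v) = 31/9 + v (V(v) = v - 1*(-31/9) = v + 31/9 = 31/9 + v)
u = -1161 (u = ((-14 - 5) - 8)*(-2 + 45) = (-19 - 8)*43 = -27*43 = -1161)
b = -1291/9 (b = -2 + ((31/9 + 4)*(-19))*1 = -2 + ((67/9)*(-19))*1 = -2 - 1273/9*1 = -2 - 1273/9 = -1291/9 ≈ -143.44)
u/b = -1161/(-1291/9) = -1161*(-9/1291) = 10449/1291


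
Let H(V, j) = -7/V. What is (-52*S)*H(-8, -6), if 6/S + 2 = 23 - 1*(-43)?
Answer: -273/64 ≈ -4.2656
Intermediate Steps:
S = 3/32 (S = 6/(-2 + (23 - 1*(-43))) = 6/(-2 + (23 + 43)) = 6/(-2 + 66) = 6/64 = 6*(1/64) = 3/32 ≈ 0.093750)
(-52*S)*H(-8, -6) = (-52*3/32)*(-7/(-8)) = -(-273)*(-1)/(8*8) = -39/8*7/8 = -273/64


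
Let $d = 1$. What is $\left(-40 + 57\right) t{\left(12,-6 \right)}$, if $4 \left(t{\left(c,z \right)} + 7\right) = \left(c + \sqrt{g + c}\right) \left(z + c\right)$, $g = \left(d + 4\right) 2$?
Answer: $187 + \frac{51 \sqrt{22}}{2} \approx 306.61$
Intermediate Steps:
$g = 10$ ($g = \left(1 + 4\right) 2 = 5 \cdot 2 = 10$)
$t{\left(c,z \right)} = -7 + \frac{\left(c + z\right) \left(c + \sqrt{10 + c}\right)}{4}$ ($t{\left(c,z \right)} = -7 + \frac{\left(c + \sqrt{10 + c}\right) \left(z + c\right)}{4} = -7 + \frac{\left(c + \sqrt{10 + c}\right) \left(c + z\right)}{4} = -7 + \frac{\left(c + z\right) \left(c + \sqrt{10 + c}\right)}{4}$)
$\left(-40 + 57\right) t{\left(12,-6 \right)} = \left(-40 + 57\right) \left(-7 + \frac{12^{2}}{4} + \frac{1}{4} \cdot 12 \left(-6\right) + \frac{1}{4} \cdot 12 \sqrt{10 + 12} + \frac{1}{4} \left(-6\right) \sqrt{10 + 12}\right) = 17 \left(-7 + \frac{1}{4} \cdot 144 - 18 + \frac{1}{4} \cdot 12 \sqrt{22} + \frac{1}{4} \left(-6\right) \sqrt{22}\right) = 17 \left(-7 + 36 - 18 + 3 \sqrt{22} - \frac{3 \sqrt{22}}{2}\right) = 17 \left(11 + \frac{3 \sqrt{22}}{2}\right) = 187 + \frac{51 \sqrt{22}}{2}$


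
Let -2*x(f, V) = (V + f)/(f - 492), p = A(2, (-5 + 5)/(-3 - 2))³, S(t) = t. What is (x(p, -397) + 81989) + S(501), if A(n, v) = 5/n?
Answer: 628735729/7622 ≈ 82490.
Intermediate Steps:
p = 125/8 (p = (5/2)³ = 125/8 ≈ 15.625)
x(f, V) = -(V + f)/(2*(-492 + f)) (x(f, V) = -(V + f)/(2*(f - 492)) = -(V + f)/(2*(-492 + f)))
(x(p, -397) + 81989) + S(501) = ((-1*(-397) - 1*125/8)/(2*(-492 + 125/8)) + 81989) + 501 = ((397 - 125/8)/(2*(-3811/8)) + 81989) + 501 = ((½)*(-8/3811)*(3051/8) + 81989) + 501 = (-3051/7622 + 81989) + 501 = 624917107/7622 + 501 = 628735729/7622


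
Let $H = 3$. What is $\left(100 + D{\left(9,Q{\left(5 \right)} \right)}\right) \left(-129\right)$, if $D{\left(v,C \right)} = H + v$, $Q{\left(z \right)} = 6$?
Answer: $-14448$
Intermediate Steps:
$D{\left(v,C \right)} = 3 + v$
$\left(100 + D{\left(9,Q{\left(5 \right)} \right)}\right) \left(-129\right) = \left(100 + \left(3 + 9\right)\right) \left(-129\right) = \left(100 + 12\right) \left(-129\right) = 112 \left(-129\right) = -14448$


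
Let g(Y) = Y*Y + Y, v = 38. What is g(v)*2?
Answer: 2964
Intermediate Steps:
g(Y) = Y + Y**2 (g(Y) = Y**2 + Y = Y + Y**2)
g(v)*2 = (38*(1 + 38))*2 = (38*39)*2 = 1482*2 = 2964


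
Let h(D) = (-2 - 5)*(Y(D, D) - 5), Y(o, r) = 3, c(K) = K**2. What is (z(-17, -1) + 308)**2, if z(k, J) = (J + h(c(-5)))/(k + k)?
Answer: 109390681/1156 ≈ 94629.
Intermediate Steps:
h(D) = 14 (h(D) = (-2 - 5)*(3 - 5) = -7*(-2) = 14)
z(k, J) = (14 + J)/(2*k) (z(k, J) = (J + 14)/(k + k) = (14 + J)/((2*k)) = (14 + J)*(1/(2*k)) = (14 + J)/(2*k))
(z(-17, -1) + 308)**2 = ((1/2)*(14 - 1)/(-17) + 308)**2 = ((1/2)*(-1/17)*13 + 308)**2 = (-13/34 + 308)**2 = (10459/34)**2 = 109390681/1156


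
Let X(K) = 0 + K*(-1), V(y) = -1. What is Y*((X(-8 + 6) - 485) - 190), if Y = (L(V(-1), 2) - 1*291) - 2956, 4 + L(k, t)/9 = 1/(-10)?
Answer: 22100647/10 ≈ 2.2101e+6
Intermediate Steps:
L(k, t) = -369/10 (L(k, t) = -36 + 9/(-10) = -36 + 9*(-⅒) = -36 - 9/10 = -369/10)
X(K) = -K (X(K) = 0 - K = -K)
Y = -32839/10 (Y = (-369/10 - 1*291) - 2956 = (-369/10 - 291) - 2956 = -3279/10 - 2956 = -32839/10 ≈ -3283.9)
Y*((X(-8 + 6) - 485) - 190) = -32839*((-(-8 + 6) - 485) - 190)/10 = -32839*((-1*(-2) - 485) - 190)/10 = -32839*((2 - 485) - 190)/10 = -32839*(-483 - 190)/10 = -32839/10*(-673) = 22100647/10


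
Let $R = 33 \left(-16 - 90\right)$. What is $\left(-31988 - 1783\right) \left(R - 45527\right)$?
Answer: $1655623275$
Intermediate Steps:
$R = -3498$ ($R = 33 \left(-106\right) = -3498$)
$\left(-31988 - 1783\right) \left(R - 45527\right) = \left(-31988 - 1783\right) \left(-3498 - 45527\right) = \left(-33771\right) \left(-49025\right) = 1655623275$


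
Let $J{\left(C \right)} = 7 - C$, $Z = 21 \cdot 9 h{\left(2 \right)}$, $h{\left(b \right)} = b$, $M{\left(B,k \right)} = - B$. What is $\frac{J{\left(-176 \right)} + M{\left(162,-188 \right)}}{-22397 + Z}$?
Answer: $- \frac{21}{22019} \approx -0.00095372$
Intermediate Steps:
$Z = 378$ ($Z = 21 \cdot 9 \cdot 2 = 189 \cdot 2 = 378$)
$\frac{J{\left(-176 \right)} + M{\left(162,-188 \right)}}{-22397 + Z} = \frac{\left(7 - -176\right) - 162}{-22397 + 378} = \frac{\left(7 + 176\right) - 162}{-22019} = \left(183 - 162\right) \left(- \frac{1}{22019}\right) = 21 \left(- \frac{1}{22019}\right) = - \frac{21}{22019}$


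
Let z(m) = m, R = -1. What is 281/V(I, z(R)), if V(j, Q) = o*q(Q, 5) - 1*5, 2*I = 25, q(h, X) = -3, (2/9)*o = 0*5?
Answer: -281/5 ≈ -56.200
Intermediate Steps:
o = 0 (o = 9*(0*5)/2 = (9/2)*0 = 0)
I = 25/2 (I = (½)*25 = 25/2 ≈ 12.500)
V(j, Q) = -5 (V(j, Q) = 0*(-3) - 1*5 = 0 - 5 = -5)
281/V(I, z(R)) = 281/(-5) = 281*(-⅕) = -281/5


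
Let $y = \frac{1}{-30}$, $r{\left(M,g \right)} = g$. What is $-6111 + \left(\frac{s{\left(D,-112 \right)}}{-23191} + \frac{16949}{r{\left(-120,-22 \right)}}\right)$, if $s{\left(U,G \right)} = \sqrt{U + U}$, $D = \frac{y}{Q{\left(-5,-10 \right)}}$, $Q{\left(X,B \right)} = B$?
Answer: $- \frac{151391}{22} - \frac{\sqrt{6}}{695730} \approx -6881.4$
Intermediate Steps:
$y = - \frac{1}{30} \approx -0.033333$
$D = \frac{1}{300}$ ($D = - \frac{1}{30 \left(-10\right)} = \left(- \frac{1}{30}\right) \left(- \frac{1}{10}\right) = \frac{1}{300} \approx 0.0033333$)
$s{\left(U,G \right)} = \sqrt{2} \sqrt{U}$ ($s{\left(U,G \right)} = \sqrt{2 U} = \sqrt{2} \sqrt{U}$)
$-6111 + \left(\frac{s{\left(D,-112 \right)}}{-23191} + \frac{16949}{r{\left(-120,-22 \right)}}\right) = -6111 + \left(\frac{\sqrt{2} \sqrt{\frac{1}{300}}}{-23191} + \frac{16949}{-22}\right) = -6111 + \left(\sqrt{2} \frac{\sqrt{3}}{30} \left(- \frac{1}{23191}\right) + 16949 \left(- \frac{1}{22}\right)\right) = -6111 - \left(\frac{16949}{22} - \frac{\sqrt{6}}{30} \left(- \frac{1}{23191}\right)\right) = -6111 - \left(\frac{16949}{22} + \frac{\sqrt{6}}{695730}\right) = - \frac{151391}{22} - \frac{\sqrt{6}}{695730}$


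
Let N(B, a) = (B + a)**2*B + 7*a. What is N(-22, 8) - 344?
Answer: -4600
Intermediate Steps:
N(B, a) = 7*a + B*(B + a)**2 (N(B, a) = B*(B + a)**2 + 7*a = 7*a + B*(B + a)**2)
N(-22, 8) - 344 = (7*8 - 22*(-22 + 8)**2) - 344 = (56 - 22*(-14)**2) - 344 = (56 - 22*196) - 344 = (56 - 4312) - 344 = -4256 - 344 = -4600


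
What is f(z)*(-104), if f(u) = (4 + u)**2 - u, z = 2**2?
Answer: -6240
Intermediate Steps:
z = 4
f(z)*(-104) = ((4 + 4)**2 - 1*4)*(-104) = (8**2 - 4)*(-104) = (64 - 4)*(-104) = 60*(-104) = -6240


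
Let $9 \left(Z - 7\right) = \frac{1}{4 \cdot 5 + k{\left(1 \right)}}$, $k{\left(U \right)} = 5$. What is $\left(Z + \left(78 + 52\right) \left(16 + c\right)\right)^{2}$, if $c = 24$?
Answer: $\frac{1372590323776}{50625} \approx 2.7113 \cdot 10^{7}$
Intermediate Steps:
$Z = \frac{1576}{225}$ ($Z = 7 + \frac{1}{9 \left(4 \cdot 5 + 5\right)} = 7 + \frac{1}{9 \left(20 + 5\right)} = 7 + \frac{1}{9 \cdot 25} = 7 + \frac{1}{9} \cdot \frac{1}{25} = 7 + \frac{1}{225} = \frac{1576}{225} \approx 7.0044$)
$\left(Z + \left(78 + 52\right) \left(16 + c\right)\right)^{2} = \left(\frac{1576}{225} + \left(78 + 52\right) \left(16 + 24\right)\right)^{2} = \left(\frac{1576}{225} + 130 \cdot 40\right)^{2} = \left(\frac{1576}{225} + 5200\right)^{2} = \left(\frac{1171576}{225}\right)^{2} = \frac{1372590323776}{50625}$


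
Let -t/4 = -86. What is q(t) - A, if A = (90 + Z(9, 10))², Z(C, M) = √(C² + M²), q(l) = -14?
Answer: -8295 - 180*√181 ≈ -10717.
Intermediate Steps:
t = 344 (t = -4*(-86) = 344)
A = (90 + √181)² (A = (90 + √(9² + 10²))² = (90 + √(81 + 100))² = (90 + √181)² ≈ 10703.)
q(t) - A = -14 - (90 + √181)²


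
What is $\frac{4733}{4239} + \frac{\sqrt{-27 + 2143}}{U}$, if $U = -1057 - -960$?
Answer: $\frac{264107}{411183} \approx 0.64231$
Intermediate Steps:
$U = -97$ ($U = -1057 + 960 = -97$)
$\frac{4733}{4239} + \frac{\sqrt{-27 + 2143}}{U} = \frac{4733}{4239} + \frac{\sqrt{-27 + 2143}}{-97} = 4733 \cdot \frac{1}{4239} + \sqrt{2116} \left(- \frac{1}{97}\right) = \frac{4733}{4239} + 46 \left(- \frac{1}{97}\right) = \frac{4733}{4239} - \frac{46}{97} = \frac{264107}{411183}$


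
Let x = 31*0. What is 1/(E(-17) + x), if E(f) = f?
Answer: -1/17 ≈ -0.058824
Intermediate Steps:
x = 0
1/(E(-17) + x) = 1/(-17 + 0) = 1/(-17) = -1/17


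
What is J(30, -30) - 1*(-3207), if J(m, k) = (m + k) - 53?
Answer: 3154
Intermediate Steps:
J(m, k) = -53 + k + m (J(m, k) = (k + m) - 53 = -53 + k + m)
J(30, -30) - 1*(-3207) = (-53 - 30 + 30) - 1*(-3207) = -53 + 3207 = 3154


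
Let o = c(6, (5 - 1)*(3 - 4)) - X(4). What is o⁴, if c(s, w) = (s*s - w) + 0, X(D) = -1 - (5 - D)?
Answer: 3111696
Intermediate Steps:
X(D) = -6 + D (X(D) = -1 + (-5 + D) = -6 + D)
c(s, w) = s² - w (c(s, w) = (s² - w) + 0 = s² - w)
o = 42 (o = (6² - (5 - 1)*(3 - 4)) - (-6 + 4) = (36 - 4*(-1)) - 1*(-2) = (36 - 1*(-4)) + 2 = (36 + 4) + 2 = 40 + 2 = 42)
o⁴ = 42⁴ = 3111696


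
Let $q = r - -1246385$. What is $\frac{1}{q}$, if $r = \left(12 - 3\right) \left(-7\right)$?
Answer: $\frac{1}{1246322} \approx 8.0236 \cdot 10^{-7}$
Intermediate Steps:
$r = -63$ ($r = 9 \left(-7\right) = -63$)
$q = 1246322$ ($q = -63 - -1246385 = -63 + 1246385 = 1246322$)
$\frac{1}{q} = \frac{1}{1246322}$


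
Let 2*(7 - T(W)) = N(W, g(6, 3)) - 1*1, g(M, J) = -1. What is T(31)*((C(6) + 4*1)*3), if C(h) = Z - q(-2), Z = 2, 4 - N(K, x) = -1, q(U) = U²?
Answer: 30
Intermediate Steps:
N(K, x) = 5 (N(K, x) = 4 - 1*(-1) = 4 + 1 = 5)
T(W) = 5 (T(W) = 7 - (5 - 1*1)/2 = 7 - (5 - 1)/2 = 7 - ½*4 = 7 - 2 = 5)
C(h) = -2 (C(h) = 2 - 1*(-2)² = 2 - 1*4 = 2 - 4 = -2)
T(31)*((C(6) + 4*1)*3) = 5*((-2 + 4*1)*3) = 5*((-2 + 4)*3) = 5*(2*3) = 5*6 = 30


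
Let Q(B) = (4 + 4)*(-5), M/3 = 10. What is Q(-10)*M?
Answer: -1200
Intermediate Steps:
M = 30 (M = 3*10 = 30)
Q(B) = -40 (Q(B) = 8*(-5) = -40)
Q(-10)*M = -40*30 = -1200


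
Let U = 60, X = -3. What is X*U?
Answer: -180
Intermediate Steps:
X*U = -3*60 = -180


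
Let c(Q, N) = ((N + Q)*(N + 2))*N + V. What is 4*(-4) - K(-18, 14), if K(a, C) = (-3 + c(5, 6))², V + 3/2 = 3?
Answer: -1108873/4 ≈ -2.7722e+5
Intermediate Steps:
V = 3/2 (V = -3/2 + 3 = 3/2 ≈ 1.5000)
c(Q, N) = 3/2 + N*(2 + N)*(N + Q) (c(Q, N) = ((N + Q)*(N + 2))*N + 3/2 = ((N + Q)*(2 + N))*N + 3/2 = ((2 + N)*(N + Q))*N + 3/2 = N*(2 + N)*(N + Q) + 3/2 = 3/2 + N*(2 + N)*(N + Q))
K(a, C) = 1108809/4 (K(a, C) = (-3 + (3/2 + 6³ + 2*6² + 5*6² + 2*6*5))² = (-3 + (3/2 + 216 + 2*36 + 5*36 + 60))² = (-3 + (3/2 + 216 + 72 + 180 + 60))² = (-3 + 1059/2)² = (1053/2)² = 1108809/4)
4*(-4) - K(-18, 14) = 4*(-4) - 1*1108809/4 = -16 - 1108809/4 = -1108873/4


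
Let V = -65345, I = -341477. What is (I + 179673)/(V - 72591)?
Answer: 40451/34484 ≈ 1.1730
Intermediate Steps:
(I + 179673)/(V - 72591) = (-341477 + 179673)/(-65345 - 72591) = -161804/(-137936) = -161804*(-1/137936) = 40451/34484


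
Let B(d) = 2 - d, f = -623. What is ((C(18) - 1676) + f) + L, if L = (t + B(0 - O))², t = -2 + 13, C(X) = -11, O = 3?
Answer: -2054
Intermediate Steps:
t = 11
L = 256 (L = (11 + (2 - (0 - 1*3)))² = (11 + (2 - (0 - 3)))² = (11 + (2 - 1*(-3)))² = (11 + (2 + 3))² = (11 + 5)² = 16² = 256)
((C(18) - 1676) + f) + L = ((-11 - 1676) - 623) + 256 = (-1687 - 623) + 256 = -2310 + 256 = -2054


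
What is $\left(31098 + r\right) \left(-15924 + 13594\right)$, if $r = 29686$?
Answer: $-141626720$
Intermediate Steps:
$\left(31098 + r\right) \left(-15924 + 13594\right) = \left(31098 + 29686\right) \left(-15924 + 13594\right) = 60784 \left(-2330\right) = -141626720$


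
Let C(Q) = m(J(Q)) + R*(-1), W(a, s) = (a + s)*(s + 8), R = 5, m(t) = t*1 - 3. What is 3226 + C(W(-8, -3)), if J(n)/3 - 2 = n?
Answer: 3059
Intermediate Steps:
J(n) = 6 + 3*n
m(t) = -3 + t (m(t) = t - 3 = -3 + t)
W(a, s) = (8 + s)*(a + s) (W(a, s) = (a + s)*(8 + s) = (8 + s)*(a + s))
C(Q) = -2 + 3*Q (C(Q) = (-3 + (6 + 3*Q)) + 5*(-1) = (3 + 3*Q) - 5 = -2 + 3*Q)
3226 + C(W(-8, -3)) = 3226 + (-2 + 3*((-3)**2 + 8*(-8) + 8*(-3) - 8*(-3))) = 3226 + (-2 + 3*(9 - 64 - 24 + 24)) = 3226 + (-2 + 3*(-55)) = 3226 + (-2 - 165) = 3226 - 167 = 3059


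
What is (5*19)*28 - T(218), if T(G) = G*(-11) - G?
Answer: 5276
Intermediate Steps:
T(G) = -12*G (T(G) = -11*G - G = -12*G)
(5*19)*28 - T(218) = (5*19)*28 - (-12)*218 = 95*28 - 1*(-2616) = 2660 + 2616 = 5276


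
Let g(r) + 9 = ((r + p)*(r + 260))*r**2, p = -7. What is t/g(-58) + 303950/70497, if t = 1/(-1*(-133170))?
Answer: 595947626524501001/138221812229312070 ≈ 4.3115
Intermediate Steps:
t = 1/133170 ≈ 7.5092e-6
g(r) = -9 + r**2*(-7 + r)*(260 + r) (g(r) = -9 + ((r - 7)*(r + 260))*r**2 = -9 + ((-7 + r)*(260 + r))*r**2 = -9 + r**2*(-7 + r)*(260 + r))
t/g(-58) + 303950/70497 = 1/(133170*(-9 + (-58)**4 - 1820*(-58)**2 + 253*(-58)**3)) + 303950/70497 = 1/(133170*(-9 + 11316496 - 1820*3364 + 253*(-195112))) + 303950*(1/70497) = 1/(133170*(-9 + 11316496 - 6122480 - 49363336)) + 303950/70497 = (1/133170)/(-44169329) + 303950/70497 = (1/133170)*(-1/44169329) + 303950/70497 = -1/5882029542930 + 303950/70497 = 595947626524501001/138221812229312070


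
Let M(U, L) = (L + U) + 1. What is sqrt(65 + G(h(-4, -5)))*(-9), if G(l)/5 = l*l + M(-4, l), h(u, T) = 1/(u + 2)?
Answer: -9*sqrt(195)/2 ≈ -62.839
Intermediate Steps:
M(U, L) = 1 + L + U
h(u, T) = 1/(2 + u)
G(l) = -15 + 5*l + 5*l**2 (G(l) = 5*(l*l + (1 + l - 4)) = 5*(l**2 + (-3 + l)) = 5*(-3 + l + l**2) = -15 + 5*l + 5*l**2)
sqrt(65 + G(h(-4, -5)))*(-9) = sqrt(65 + (-15 + 5/(2 - 4) + 5*(1/(2 - 4))**2))*(-9) = sqrt(65 + (-15 + 5/(-2) + 5*(1/(-2))**2))*(-9) = sqrt(65 + (-15 + 5*(-1/2) + 5*(-1/2)**2))*(-9) = sqrt(65 + (-15 - 5/2 + 5*(1/4)))*(-9) = sqrt(65 + (-15 - 5/2 + 5/4))*(-9) = sqrt(65 - 65/4)*(-9) = sqrt(195/4)*(-9) = (sqrt(195)/2)*(-9) = -9*sqrt(195)/2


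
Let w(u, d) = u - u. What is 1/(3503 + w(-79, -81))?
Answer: 1/3503 ≈ 0.00028547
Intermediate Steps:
w(u, d) = 0
1/(3503 + w(-79, -81)) = 1/(3503 + 0) = 1/3503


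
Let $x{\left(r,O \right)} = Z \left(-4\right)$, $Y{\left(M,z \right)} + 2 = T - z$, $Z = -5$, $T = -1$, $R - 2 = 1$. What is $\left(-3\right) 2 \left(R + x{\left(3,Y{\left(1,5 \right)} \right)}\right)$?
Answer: $-138$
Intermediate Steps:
$R = 3$ ($R = 2 + 1 = 3$)
$Y{\left(M,z \right)} = -3 - z$ ($Y{\left(M,z \right)} = -2 - \left(1 + z\right) = -3 - z$)
$x{\left(r,O \right)} = 20$ ($x{\left(r,O \right)} = \left(-5\right) \left(-4\right) = 20$)
$\left(-3\right) 2 \left(R + x{\left(3,Y{\left(1,5 \right)} \right)}\right) = \left(-3\right) 2 \left(3 + 20\right) = \left(-6\right) 23 = -138$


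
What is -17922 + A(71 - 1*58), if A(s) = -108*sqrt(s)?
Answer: -17922 - 108*sqrt(13) ≈ -18311.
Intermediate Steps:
-17922 + A(71 - 1*58) = -17922 - 108*sqrt(71 - 1*58) = -17922 - 108*sqrt(71 - 58) = -17922 - 108*sqrt(13)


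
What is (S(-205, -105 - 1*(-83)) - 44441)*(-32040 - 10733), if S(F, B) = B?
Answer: 1901815899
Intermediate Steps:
(S(-205, -105 - 1*(-83)) - 44441)*(-32040 - 10733) = ((-105 - 1*(-83)) - 44441)*(-32040 - 10733) = ((-105 + 83) - 44441)*(-42773) = (-22 - 44441)*(-42773) = -44463*(-42773) = 1901815899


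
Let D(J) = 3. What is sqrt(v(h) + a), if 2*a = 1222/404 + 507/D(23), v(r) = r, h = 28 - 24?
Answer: sqrt(3672865)/202 ≈ 9.4875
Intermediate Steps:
h = 4
a = 34749/404 (a = (1222/404 + 507/3)/2 = (1222*(1/404) + 507*(1/3))/2 = (611/202 + 169)/2 = (1/2)*(34749/202) = 34749/404 ≈ 86.012)
sqrt(v(h) + a) = sqrt(4 + 34749/404) = sqrt(36365/404) = sqrt(3672865)/202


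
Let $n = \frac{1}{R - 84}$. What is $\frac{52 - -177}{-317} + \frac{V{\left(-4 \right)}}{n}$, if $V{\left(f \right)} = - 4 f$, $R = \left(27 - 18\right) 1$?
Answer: $- \frac{380629}{317} \approx -1200.7$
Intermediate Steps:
$R = 9$ ($R = \left(27 - 18\right) 1 = 9 \cdot 1 = 9$)
$n = - \frac{1}{75}$ ($n = \frac{1}{9 - 84} = \frac{1}{-75} = - \frac{1}{75} \approx -0.013333$)
$\frac{52 - -177}{-317} + \frac{V{\left(-4 \right)}}{n} = \frac{52 - -177}{-317} + \frac{\left(-4\right) \left(-4\right)}{- \frac{1}{75}} = \left(52 + 177\right) \left(- \frac{1}{317}\right) + 16 \left(-75\right) = 229 \left(- \frac{1}{317}\right) - 1200 = - \frac{229}{317} - 1200 = - \frac{380629}{317}$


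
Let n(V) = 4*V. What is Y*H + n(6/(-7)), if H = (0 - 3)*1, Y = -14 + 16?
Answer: -66/7 ≈ -9.4286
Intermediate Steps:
Y = 2
H = -3 (H = -3*1 = -3)
Y*H + n(6/(-7)) = 2*(-3) + 4*(6/(-7)) = -6 + 4*(6*(-⅐)) = -6 + 4*(-6/7) = -6 - 24/7 = -66/7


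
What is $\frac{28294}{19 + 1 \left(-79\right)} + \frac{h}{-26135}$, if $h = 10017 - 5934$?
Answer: $- \frac{73970867}{156810} \approx -471.72$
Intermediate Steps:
$h = 4083$
$\frac{28294}{19 + 1 \left(-79\right)} + \frac{h}{-26135} = \frac{28294}{19 + 1 \left(-79\right)} + \frac{4083}{-26135} = \frac{28294}{19 - 79} + 4083 \left(- \frac{1}{26135}\right) = \frac{28294}{-60} - \frac{4083}{26135} = 28294 \left(- \frac{1}{60}\right) - \frac{4083}{26135} = - \frac{14147}{30} - \frac{4083}{26135} = - \frac{73970867}{156810}$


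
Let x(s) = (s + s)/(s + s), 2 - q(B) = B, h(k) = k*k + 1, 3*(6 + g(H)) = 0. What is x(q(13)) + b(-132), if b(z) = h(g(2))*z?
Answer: -4883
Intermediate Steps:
g(H) = -6 (g(H) = -6 + (⅓)*0 = -6 + 0 = -6)
h(k) = 1 + k² (h(k) = k² + 1 = 1 + k²)
b(z) = 37*z (b(z) = (1 + (-6)²)*z = (1 + 36)*z = 37*z)
q(B) = 2 - B
x(s) = 1 (x(s) = (2*s)/((2*s)) = (2*s)*(1/(2*s)) = 1)
x(q(13)) + b(-132) = 1 + 37*(-132) = 1 - 4884 = -4883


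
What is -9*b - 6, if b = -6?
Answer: 48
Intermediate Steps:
-9*b - 6 = -9*(-6) - 6 = 54 - 6 = 48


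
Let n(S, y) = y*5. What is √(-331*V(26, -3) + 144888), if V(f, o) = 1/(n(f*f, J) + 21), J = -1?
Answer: √2317877/4 ≈ 380.61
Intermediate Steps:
n(S, y) = 5*y
V(f, o) = 1/16 (V(f, o) = 1/(5*(-1) + 21) = 1/(-5 + 21) = 1/16)
√(-331*V(26, -3) + 144888) = √(-331*1/16 + 144888) = √(-331/16 + 144888) = √(2317877/16) = √2317877/4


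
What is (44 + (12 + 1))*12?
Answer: 684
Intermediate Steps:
(44 + (12 + 1))*12 = (44 + 13)*12 = 57*12 = 684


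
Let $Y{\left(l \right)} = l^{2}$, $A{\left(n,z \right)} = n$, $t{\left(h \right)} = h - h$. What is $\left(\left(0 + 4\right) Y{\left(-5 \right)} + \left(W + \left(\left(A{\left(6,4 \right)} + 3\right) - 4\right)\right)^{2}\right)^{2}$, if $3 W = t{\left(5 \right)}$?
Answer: $15625$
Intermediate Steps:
$t{\left(h \right)} = 0$
$W = 0$ ($W = \frac{1}{3} \cdot 0 = 0$)
$\left(\left(0 + 4\right) Y{\left(-5 \right)} + \left(W + \left(\left(A{\left(6,4 \right)} + 3\right) - 4\right)\right)^{2}\right)^{2} = \left(\left(0 + 4\right) \left(-5\right)^{2} + \left(0 + \left(\left(6 + 3\right) - 4\right)\right)^{2}\right)^{2} = \left(4 \cdot 25 + \left(0 + \left(9 - 4\right)\right)^{2}\right)^{2} = \left(100 + \left(0 + 5\right)^{2}\right)^{2} = \left(100 + 5^{2}\right)^{2} = \left(100 + 25\right)^{2} = 125^{2} = 15625$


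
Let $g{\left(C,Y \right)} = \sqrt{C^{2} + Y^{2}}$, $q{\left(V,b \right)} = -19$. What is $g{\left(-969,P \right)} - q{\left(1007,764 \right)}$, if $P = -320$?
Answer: $19 + \sqrt{1041361} \approx 1039.5$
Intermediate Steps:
$g{\left(-969,P \right)} - q{\left(1007,764 \right)} = \sqrt{\left(-969\right)^{2} + \left(-320\right)^{2}} - -19 = \sqrt{938961 + 102400} + 19 = \sqrt{1041361} + 19 = 19 + \sqrt{1041361}$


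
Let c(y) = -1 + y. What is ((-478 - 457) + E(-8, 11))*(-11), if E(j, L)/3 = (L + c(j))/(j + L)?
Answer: 10263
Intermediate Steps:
E(j, L) = 3*(-1 + L + j)/(L + j) (E(j, L) = 3*((L + (-1 + j))/(j + L)) = 3*((-1 + L + j)/(L + j)) = 3*(-1 + L + j)/(L + j))
((-478 - 457) + E(-8, 11))*(-11) = ((-478 - 457) + 3*(-1 + 11 - 8)/(11 - 8))*(-11) = (-935 + 3*2/3)*(-11) = (-935 + 3*(1/3)*2)*(-11) = (-935 + 2)*(-11) = -933*(-11) = 10263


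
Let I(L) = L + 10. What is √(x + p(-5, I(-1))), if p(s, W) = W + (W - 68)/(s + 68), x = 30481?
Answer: √13445677/21 ≈ 174.61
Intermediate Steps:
I(L) = 10 + L
p(s, W) = W + (-68 + W)/(68 + s)
√(x + p(-5, I(-1))) = √(30481 + (-68 + 69*(10 - 1) + (10 - 1)*(-5))/(68 - 5)) = √(30481 + (-68 + 69*9 + 9*(-5))/63) = √(30481 + (-68 + 621 - 45)/63) = √(30481 + (1/63)*508) = √(30481 + 508/63) = √(1920811/63) = √13445677/21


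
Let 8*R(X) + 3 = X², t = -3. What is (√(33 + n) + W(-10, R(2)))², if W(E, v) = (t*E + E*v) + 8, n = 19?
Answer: 22441/16 + 147*√13 ≈ 1932.6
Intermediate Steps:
R(X) = -3/8 + X²/8
W(E, v) = 8 - 3*E + E*v (W(E, v) = (-3*E + E*v) + 8 = 8 - 3*E + E*v)
(√(33 + n) + W(-10, R(2)))² = (√(33 + 19) + (8 - 3*(-10) - 10*(-3/8 + (⅛)*2²)))² = (√52 + (8 + 30 - 10*(-3/8 + (⅛)*4)))² = (2*√13 + (8 + 30 - 10*(-3/8 + ½)))² = (2*√13 + (8 + 30 - 10*⅛))² = (2*√13 + (8 + 30 - 5/4))² = (2*√13 + 147/4)² = (147/4 + 2*√13)²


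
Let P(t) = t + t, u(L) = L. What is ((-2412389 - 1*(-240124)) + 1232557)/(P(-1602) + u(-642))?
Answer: 156618/641 ≈ 244.33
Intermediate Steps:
P(t) = 2*t
((-2412389 - 1*(-240124)) + 1232557)/(P(-1602) + u(-642)) = ((-2412389 - 1*(-240124)) + 1232557)/(2*(-1602) - 642) = ((-2412389 + 240124) + 1232557)/(-3204 - 642) = (-2172265 + 1232557)/(-3846) = -939708*(-1/3846) = 156618/641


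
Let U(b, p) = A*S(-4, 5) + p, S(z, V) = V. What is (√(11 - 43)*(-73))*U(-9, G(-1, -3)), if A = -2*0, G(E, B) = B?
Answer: 876*I*√2 ≈ 1238.9*I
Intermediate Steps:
A = 0
U(b, p) = p (U(b, p) = 0*5 + p = 0 + p = p)
(√(11 - 43)*(-73))*U(-9, G(-1, -3)) = (√(11 - 43)*(-73))*(-3) = (√(-32)*(-73))*(-3) = ((4*I*√2)*(-73))*(-3) = -292*I*√2*(-3) = 876*I*√2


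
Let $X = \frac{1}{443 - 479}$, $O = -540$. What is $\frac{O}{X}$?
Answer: $19440$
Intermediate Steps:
$X = - \frac{1}{36}$ ($X = \frac{1}{-36} = - \frac{1}{36} \approx -0.027778$)
$\frac{O}{X} = - \frac{540}{- \frac{1}{36}} = \left(-540\right) \left(-36\right) = 19440$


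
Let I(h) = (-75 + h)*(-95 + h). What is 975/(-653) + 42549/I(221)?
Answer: 3282799/4004196 ≈ 0.81984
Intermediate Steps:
I(h) = (-95 + h)*(-75 + h)
975/(-653) + 42549/I(221) = 975/(-653) + 42549/(7125 + 221**2 - 170*221) = 975*(-1/653) + 42549/(7125 + 48841 - 37570) = -975/653 + 42549/18396 = -975/653 + 42549*(1/18396) = -975/653 + 14183/6132 = 3282799/4004196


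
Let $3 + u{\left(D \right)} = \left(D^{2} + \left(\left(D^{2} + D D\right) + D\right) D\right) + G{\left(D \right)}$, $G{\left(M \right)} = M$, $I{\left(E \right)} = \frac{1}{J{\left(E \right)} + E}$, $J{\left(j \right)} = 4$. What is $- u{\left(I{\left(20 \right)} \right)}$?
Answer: $\frac{20423}{6912} \approx 2.9547$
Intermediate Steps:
$I{\left(E \right)} = \frac{1}{4 + E}$
$u{\left(D \right)} = -3 + D + D^{2} + D \left(D + 2 D^{2}\right)$ ($u{\left(D \right)} = -3 + \left(\left(D^{2} + \left(\left(D^{2} + D D\right) + D\right) D\right) + D\right) = -3 + \left(\left(D^{2} + \left(\left(D^{2} + D^{2}\right) + D\right) D\right) + D\right) = -3 + \left(\left(D^{2} + \left(2 D^{2} + D\right) D\right) + D\right) = -3 + \left(\left(D^{2} + \left(D + 2 D^{2}\right) D\right) + D\right) = -3 + \left(\left(D^{2} + D \left(D + 2 D^{2}\right)\right) + D\right) = -3 + \left(D + D^{2} + D \left(D + 2 D^{2}\right)\right) = -3 + D + D^{2} + D \left(D + 2 D^{2}\right)$)
$- u{\left(I{\left(20 \right)} \right)} = - (-3 + \frac{1}{4 + 20} + 2 \left(\frac{1}{4 + 20}\right)^{2} + 2 \left(\frac{1}{4 + 20}\right)^{3}) = - (-3 + \frac{1}{24} + 2 \left(\frac{1}{24}\right)^{2} + 2 \left(\frac{1}{24}\right)^{3}) = - (-3 + \frac{1}{24} + \frac{2}{576} + \frac{2}{13824}) = - (-3 + \frac{1}{24} + 2 \cdot \frac{1}{576} + 2 \cdot \frac{1}{13824}) = - (-3 + \frac{1}{24} + \frac{1}{288} + \frac{1}{6912}) = \left(-1\right) \left(- \frac{20423}{6912}\right) = \frac{20423}{6912}$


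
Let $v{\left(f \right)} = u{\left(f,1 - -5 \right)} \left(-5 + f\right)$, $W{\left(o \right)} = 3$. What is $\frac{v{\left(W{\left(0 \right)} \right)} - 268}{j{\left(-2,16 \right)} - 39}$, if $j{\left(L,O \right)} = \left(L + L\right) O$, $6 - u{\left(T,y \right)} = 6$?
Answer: $\frac{268}{103} \approx 2.6019$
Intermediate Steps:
$u{\left(T,y \right)} = 0$ ($u{\left(T,y \right)} = 6 - 6 = 0$)
$v{\left(f \right)} = 0$ ($v{\left(f \right)} = 0 \left(-5 + f\right) = 0$)
$j{\left(L,O \right)} = 2 L O$
$\frac{v{\left(W{\left(0 \right)} \right)} - 268}{j{\left(-2,16 \right)} - 39} = \frac{0 - 268}{2 \left(-2\right) 16 - 39} = - \frac{268}{-64 - 39} = - \frac{268}{-103} = \left(-268\right) \left(- \frac{1}{103}\right) = \frac{268}{103}$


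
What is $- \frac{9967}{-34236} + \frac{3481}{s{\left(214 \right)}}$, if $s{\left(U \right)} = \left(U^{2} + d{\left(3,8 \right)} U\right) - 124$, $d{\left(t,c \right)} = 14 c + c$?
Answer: $\frac{23065025}{67855752} \approx 0.33991$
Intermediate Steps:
$d{\left(t,c \right)} = 15 c$
$s{\left(U \right)} = -124 + U^{2} + 120 U$ ($s{\left(U \right)} = \left(U^{2} + 15 \cdot 8 U\right) - 124 = \left(U^{2} + 120 U\right) - 124 = -124 + U^{2} + 120 U$)
$- \frac{9967}{-34236} + \frac{3481}{s{\left(214 \right)}} = - \frac{9967}{-34236} + \frac{3481}{-124 + 214^{2} + 120 \cdot 214} = \left(-9967\right) \left(- \frac{1}{34236}\right) + \frac{3481}{-124 + 45796 + 25680} = \frac{9967}{34236} + \frac{3481}{71352} = \frac{23065025}{67855752}$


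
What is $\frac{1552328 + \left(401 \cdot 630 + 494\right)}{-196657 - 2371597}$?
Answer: $- \frac{902726}{1284127} \approx -0.70299$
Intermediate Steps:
$\frac{1552328 + \left(401 \cdot 630 + 494\right)}{-196657 - 2371597} = \frac{1552328 + \left(252630 + 494\right)}{-196657 - 2371597} = \frac{1552328 + 253124}{-196657 - 2371597} = \frac{1805452}{-2568254} = 1805452 \left(- \frac{1}{2568254}\right) = - \frac{902726}{1284127}$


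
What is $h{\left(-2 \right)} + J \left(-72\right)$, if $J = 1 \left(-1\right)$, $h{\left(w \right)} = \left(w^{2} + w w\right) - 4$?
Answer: $76$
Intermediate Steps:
$h{\left(w \right)} = -4 + 2 w^{2}$ ($h{\left(w \right)} = \left(w^{2} + w^{2}\right) - 4 = 2 w^{2} - 4 = -4 + 2 w^{2}$)
$J = -1$
$h{\left(-2 \right)} + J \left(-72\right) = \left(-4 + 2 \left(-2\right)^{2}\right) - -72 = \left(-4 + 2 \cdot 4\right) + 72 = \left(-4 + 8\right) + 72 = 4 + 72 = 76$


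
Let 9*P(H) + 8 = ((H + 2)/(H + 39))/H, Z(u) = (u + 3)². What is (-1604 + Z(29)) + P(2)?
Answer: -214346/369 ≈ -580.88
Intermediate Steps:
Z(u) = (3 + u)²
P(H) = -8/9 + (2 + H)/(9*H*(39 + H)) (P(H) = -8/9 + (((H + 2)/(H + 39))/H)/9 = -8/9 + (((2 + H)/(39 + H))/H)/9 = -8/9 + ((2 + H)/(H*(39 + H)))/9 = -8/9 + (2 + H)/(9*H*(39 + H)))
(-1604 + Z(29)) + P(2) = (-1604 + (3 + 29)²) + (⅑)*(2 - 311*2 - 8*2²)/(2*(39 + 2)) = (-1604 + 32²) + (⅑)*(½)*(2 - 622 - 8*4)/41 = (-1604 + 1024) + (⅑)*(½)*(1/41)*(2 - 622 - 32) = -580 + (⅑)*(½)*(1/41)*(-652) = -580 - 326/369 = -214346/369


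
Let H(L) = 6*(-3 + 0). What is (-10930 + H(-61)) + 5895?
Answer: -5053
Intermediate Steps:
H(L) = -18 (H(L) = 6*(-3) = -18)
(-10930 + H(-61)) + 5895 = (-10930 - 18) + 5895 = -10948 + 5895 = -5053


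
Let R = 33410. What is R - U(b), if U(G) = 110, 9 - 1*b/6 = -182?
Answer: 33300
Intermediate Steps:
b = 1146 (b = 54 - 6*(-182) = 54 + 1092 = 1146)
R - U(b) = 33410 - 1*110 = 33410 - 110 = 33300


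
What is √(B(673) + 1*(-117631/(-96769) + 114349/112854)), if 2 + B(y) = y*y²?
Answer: √36353950614338806187620624470/10920768726 ≈ 17459.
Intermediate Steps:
B(y) = -2 + y³ (B(y) = -2 + y*y² = -2 + y³)
√(B(673) + 1*(-117631/(-96769) + 114349/112854)) = √((-2 + 673³) + 1*(-117631/(-96769) + 114349/112854)) = √((-2 + 304821217) + 1*(-117631*(-1/96769) + 114349*(1/112854))) = √(304821215 + 1*(117631/96769 + 114349/112854)) = √(304821215 + 1*(24340567255/10920768726)) = √(304821215 + 24340567255/10920768726) = √(3328882016133889345/10920768726) = √36353950614338806187620624470/10920768726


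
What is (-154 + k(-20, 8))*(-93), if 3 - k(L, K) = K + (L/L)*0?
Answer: 14787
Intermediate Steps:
k(L, K) = 3 - K (k(L, K) = 3 - (K + (L/L)*0) = 3 - (K + 1*0) = 3 - (K + 0) = 3 - K)
(-154 + k(-20, 8))*(-93) = (-154 + (3 - 1*8))*(-93) = (-154 + (3 - 8))*(-93) = (-154 - 5)*(-93) = -159*(-93) = 14787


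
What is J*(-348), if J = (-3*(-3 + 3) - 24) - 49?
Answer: 25404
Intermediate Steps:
J = -73 (J = (-3*0 - 24) - 49 = (0 - 24) - 49 = -24 - 49 = -73)
J*(-348) = -73*(-348) = 25404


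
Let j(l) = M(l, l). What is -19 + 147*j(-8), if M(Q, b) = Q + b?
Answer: -2371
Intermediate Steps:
j(l) = 2*l (j(l) = l + l = 2*l)
-19 + 147*j(-8) = -19 + 147*(2*(-8)) = -19 + 147*(-16) = -19 - 2352 = -2371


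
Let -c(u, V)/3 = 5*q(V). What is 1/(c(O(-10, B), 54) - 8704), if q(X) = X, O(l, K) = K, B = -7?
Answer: -1/9514 ≈ -0.00010511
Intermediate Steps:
c(u, V) = -15*V
1/(c(O(-10, B), 54) - 8704) = 1/(-15*54 - 8704) = 1/(-810 - 8704) = 1/(-9514) = -1/9514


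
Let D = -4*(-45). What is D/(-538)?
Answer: -90/269 ≈ -0.33457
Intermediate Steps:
D = 180
D/(-538) = 180/(-538) = 180*(-1/538) = -90/269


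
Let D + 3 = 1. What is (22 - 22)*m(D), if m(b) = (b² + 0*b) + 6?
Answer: 0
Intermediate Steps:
D = -2 (D = -3 + 1 = -2)
m(b) = 6 + b² (m(b) = (b² + 0) + 6 = b² + 6 = 6 + b²)
(22 - 22)*m(D) = (22 - 22)*(6 + (-2)²) = 0*(6 + 4) = 0*10 = 0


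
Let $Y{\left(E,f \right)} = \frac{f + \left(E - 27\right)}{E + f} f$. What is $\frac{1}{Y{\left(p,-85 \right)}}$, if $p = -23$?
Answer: $- \frac{4}{425} \approx -0.0094118$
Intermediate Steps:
$Y{\left(E,f \right)} = \frac{f \left(-27 + E + f\right)}{E + f}$ ($Y{\left(E,f \right)} = \frac{f + \left(E - 27\right)}{E + f} f = \frac{f + \left(-27 + E\right)}{E + f} f = \frac{-27 + E + f}{E + f} f = \frac{f \left(-27 + E + f\right)}{E + f}$)
$\frac{1}{Y{\left(p,-85 \right)}} = \frac{1}{\left(-85\right) \frac{1}{-23 - 85} \left(-27 - 23 - 85\right)} = \frac{1}{\left(-85\right) \frac{1}{-108} \left(-135\right)} = \frac{1}{\left(-85\right) \left(- \frac{1}{108}\right) \left(-135\right)} = \frac{1}{- \frac{425}{4}} = - \frac{4}{425}$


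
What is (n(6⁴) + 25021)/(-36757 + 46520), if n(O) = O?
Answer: 26317/9763 ≈ 2.6956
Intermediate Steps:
(n(6⁴) + 25021)/(-36757 + 46520) = (6⁴ + 25021)/(-36757 + 46520) = (1296 + 25021)/9763 = 26317*(1/9763) = 26317/9763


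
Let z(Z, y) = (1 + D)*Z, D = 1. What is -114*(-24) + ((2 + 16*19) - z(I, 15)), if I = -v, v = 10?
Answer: 3062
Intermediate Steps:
I = -10 (I = -1*10 = -10)
z(Z, y) = 2*Z (z(Z, y) = (1 + 1)*Z = 2*Z)
-114*(-24) + ((2 + 16*19) - z(I, 15)) = -114*(-24) + ((2 + 16*19) - 2*(-10)) = 2736 + ((2 + 304) - 1*(-20)) = 2736 + (306 + 20) = 2736 + 326 = 3062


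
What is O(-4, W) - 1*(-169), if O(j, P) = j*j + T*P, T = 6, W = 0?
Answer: 185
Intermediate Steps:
O(j, P) = j² + 6*P (O(j, P) = j*j + 6*P = j² + 6*P)
O(-4, W) - 1*(-169) = ((-4)² + 6*0) - 1*(-169) = (16 + 0) + 169 = 16 + 169 = 185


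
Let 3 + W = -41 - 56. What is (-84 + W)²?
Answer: 33856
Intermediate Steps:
W = -100 (W = -3 + (-41 - 56) = -3 - 97 = -100)
(-84 + W)² = (-84 - 100)² = (-184)² = 33856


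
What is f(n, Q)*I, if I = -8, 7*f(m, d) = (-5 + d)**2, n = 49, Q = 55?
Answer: -20000/7 ≈ -2857.1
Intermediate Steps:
f(m, d) = (-5 + d)**2/7
f(n, Q)*I = ((-5 + 55)**2/7)*(-8) = ((1/7)*50**2)*(-8) = ((1/7)*2500)*(-8) = (2500/7)*(-8) = -20000/7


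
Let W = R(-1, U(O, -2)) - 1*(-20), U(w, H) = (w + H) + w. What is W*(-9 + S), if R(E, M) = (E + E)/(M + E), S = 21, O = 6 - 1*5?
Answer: 264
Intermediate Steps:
O = 1 (O = 6 - 5 = 1)
U(w, H) = H + 2*w (U(w, H) = (H + w) + w = H + 2*w)
R(E, M) = 2*E/(E + M) (R(E, M) = (2*E)/(E + M) = 2*E/(E + M))
W = 22 (W = 2*(-1)/(-1 + (-2 + 2*1)) - 1*(-20) = 2*(-1)/(-1 + (-2 + 2)) + 20 = 2*(-1)/(-1 + 0) + 20 = 2*(-1)/(-1) + 20 = 2*(-1)*(-1) + 20 = 2 + 20 = 22)
W*(-9 + S) = 22*(-9 + 21) = 22*12 = 264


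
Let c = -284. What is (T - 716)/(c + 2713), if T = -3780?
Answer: -4496/2429 ≈ -1.8510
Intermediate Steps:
(T - 716)/(c + 2713) = (-3780 - 716)/(-284 + 2713) = -4496/2429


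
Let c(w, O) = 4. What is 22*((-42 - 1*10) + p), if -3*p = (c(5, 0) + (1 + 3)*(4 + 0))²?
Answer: -12232/3 ≈ -4077.3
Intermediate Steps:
p = -400/3 (p = -(4 + (1 + 3)*(4 + 0))²/3 = -(4 + 4*4)²/3 = -(4 + 16)²/3 = -⅓*20² = -⅓*400 = -400/3 ≈ -133.33)
22*((-42 - 1*10) + p) = 22*((-42 - 1*10) - 400/3) = 22*((-42 - 10) - 400/3) = 22*(-52 - 400/3) = 22*(-556/3) = -12232/3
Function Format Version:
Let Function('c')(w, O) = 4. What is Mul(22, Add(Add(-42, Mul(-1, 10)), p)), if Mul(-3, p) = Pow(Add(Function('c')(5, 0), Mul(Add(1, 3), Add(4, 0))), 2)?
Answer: Rational(-12232, 3) ≈ -4077.3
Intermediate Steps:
p = Rational(-400, 3) (p = Mul(Rational(-1, 3), Pow(Add(4, Mul(Add(1, 3), Add(4, 0))), 2)) = Mul(Rational(-1, 3), Pow(Add(4, Mul(4, 4)), 2)) = Mul(Rational(-1, 3), Pow(Add(4, 16), 2)) = Mul(Rational(-1, 3), Pow(20, 2)) = Mul(Rational(-1, 3), 400) = Rational(-400, 3) ≈ -133.33)
Mul(22, Add(Add(-42, Mul(-1, 10)), p)) = Mul(22, Add(Add(-42, Mul(-1, 10)), Rational(-400, 3))) = Mul(22, Add(Add(-42, -10), Rational(-400, 3))) = Mul(22, Add(-52, Rational(-400, 3))) = Mul(22, Rational(-556, 3)) = Rational(-12232, 3)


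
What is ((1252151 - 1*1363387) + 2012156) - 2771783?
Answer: -870863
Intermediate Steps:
((1252151 - 1*1363387) + 2012156) - 2771783 = ((1252151 - 1363387) + 2012156) - 2771783 = (-111236 + 2012156) - 2771783 = 1900920 - 2771783 = -870863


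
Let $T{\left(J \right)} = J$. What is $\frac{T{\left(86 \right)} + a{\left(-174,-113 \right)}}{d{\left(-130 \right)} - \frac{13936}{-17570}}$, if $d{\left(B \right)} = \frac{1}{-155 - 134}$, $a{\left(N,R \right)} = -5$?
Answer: $\frac{205648065}{2004967} \approx 102.57$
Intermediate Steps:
$d{\left(B \right)} = - \frac{1}{289}$ ($d{\left(B \right)} = \frac{1}{-289} = - \frac{1}{289}$)
$\frac{T{\left(86 \right)} + a{\left(-174,-113 \right)}}{d{\left(-130 \right)} - \frac{13936}{-17570}} = \frac{86 - 5}{- \frac{1}{289} - \frac{13936}{-17570}} = \frac{81}{- \frac{1}{289} - - \frac{6968}{8785}} = \frac{81}{- \frac{1}{289} + \frac{6968}{8785}} = \frac{81}{\frac{2004967}{2538865}} = 81 \cdot \frac{2538865}{2004967} = \frac{205648065}{2004967}$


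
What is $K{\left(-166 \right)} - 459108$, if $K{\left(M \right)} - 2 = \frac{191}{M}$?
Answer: $- \frac{76211787}{166} \approx -4.5911 \cdot 10^{5}$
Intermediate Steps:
$K{\left(M \right)} = 2 + \frac{191}{M}$
$K{\left(-166 \right)} - 459108 = \left(2 + \frac{191}{-166}\right) - 459108 = \left(2 + 191 \left(- \frac{1}{166}\right)\right) - 459108 = \left(2 - \frac{191}{166}\right) - 459108 = \frac{141}{166} - 459108 = - \frac{76211787}{166}$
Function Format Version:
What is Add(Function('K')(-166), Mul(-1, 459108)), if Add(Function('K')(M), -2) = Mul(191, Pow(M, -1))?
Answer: Rational(-76211787, 166) ≈ -4.5911e+5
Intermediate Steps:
Function('K')(M) = Add(2, Mul(191, Pow(M, -1)))
Add(Function('K')(-166), Mul(-1, 459108)) = Add(Add(2, Mul(191, Pow(-166, -1))), Mul(-1, 459108)) = Add(Add(2, Mul(191, Rational(-1, 166))), -459108) = Add(Add(2, Rational(-191, 166)), -459108) = Add(Rational(141, 166), -459108) = Rational(-76211787, 166)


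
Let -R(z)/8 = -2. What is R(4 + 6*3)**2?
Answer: 256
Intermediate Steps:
R(z) = 16 (R(z) = -8*(-2) = 16)
R(4 + 6*3)**2 = 16**2 = 256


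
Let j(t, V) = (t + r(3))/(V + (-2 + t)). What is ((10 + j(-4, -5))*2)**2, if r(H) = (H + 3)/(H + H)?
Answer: 51076/121 ≈ 422.12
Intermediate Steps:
r(H) = (3 + H)/(2*H) (r(H) = (3 + H)/((2*H)) = (3 + H)*(1/(2*H)) = (3 + H)/(2*H))
j(t, V) = (1 + t)/(-2 + V + t) (j(t, V) = (t + (1/2)*(3 + 3)/3)/(V + (-2 + t)) = (t + (1/2)*(1/3)*6)/(-2 + V + t) = (t + 1)/(-2 + V + t) = (1 + t)/(-2 + V + t))
((10 + j(-4, -5))*2)**2 = ((10 + (1 - 4)/(-2 - 5 - 4))*2)**2 = ((10 - 3/(-11))*2)**2 = ((10 - 1/11*(-3))*2)**2 = ((10 + 3/11)*2)**2 = ((113/11)*2)**2 = (226/11)**2 = 51076/121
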